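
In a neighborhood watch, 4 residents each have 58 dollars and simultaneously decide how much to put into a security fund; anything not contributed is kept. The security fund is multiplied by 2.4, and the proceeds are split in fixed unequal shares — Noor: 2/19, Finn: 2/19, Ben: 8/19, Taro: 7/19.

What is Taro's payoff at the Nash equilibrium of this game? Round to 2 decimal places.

109.28 dollars

Each unit j contributes comes back to j as 2.4 × (j's share), so j prefers to contribute only if that share exceeds 1/2.4 = 0.4167; otherwise keeping the unit dominates.
Only Ben (8/19) clears that bar, contributing 58; the remaining 3 contribute 0. Total contributed: 58.
Taro keeps 58 and receives 2.4 × 58 × 7/19 = 51.28 from the security fund, for a payoff of 109.28.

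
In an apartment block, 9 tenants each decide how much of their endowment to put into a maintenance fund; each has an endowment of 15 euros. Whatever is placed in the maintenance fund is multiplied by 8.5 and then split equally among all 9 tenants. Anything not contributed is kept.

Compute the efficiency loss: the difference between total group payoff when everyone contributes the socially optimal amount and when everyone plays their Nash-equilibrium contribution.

1012.50 euros

Each contributed unit returns 8.5/9 = 0.9444 to its contributor — below 1 — so contributing 0 is dominant for every player. At the Nash equilibrium everyone keeps their 15, and the group total is 9 × 15 = 135.
Each contributed unit returns 8.500 to the group as a whole (0.9444 to each of 9 players), which exceeds 1, so the social optimum is full contribution: group total = 8.500 × 135 = 1147.50.
Efficiency loss = 1147.50 − 135 = 1012.50.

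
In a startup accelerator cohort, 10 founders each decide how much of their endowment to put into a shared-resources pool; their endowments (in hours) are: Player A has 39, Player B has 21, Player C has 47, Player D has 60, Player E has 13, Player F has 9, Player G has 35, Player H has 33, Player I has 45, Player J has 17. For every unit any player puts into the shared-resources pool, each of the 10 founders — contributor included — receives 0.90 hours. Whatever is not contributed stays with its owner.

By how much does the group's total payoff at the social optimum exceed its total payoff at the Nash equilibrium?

2552.00 hours

The private return per contributed unit is 0.90 < 1 for everyone, so the Nash equilibrium is zero contribution and the group total is Σ E_j = 39 + 21 + 47 + 60 + 13 + 9 + 35 + 33 + 45 + 17 = 319.
Each contributed unit returns 9.000 to the group, so the social optimum is full contribution by everyone: group total = 9.000 × 319 = 2871.00.
Efficiency loss = (9.000 − 1) × 319 = 2552.00.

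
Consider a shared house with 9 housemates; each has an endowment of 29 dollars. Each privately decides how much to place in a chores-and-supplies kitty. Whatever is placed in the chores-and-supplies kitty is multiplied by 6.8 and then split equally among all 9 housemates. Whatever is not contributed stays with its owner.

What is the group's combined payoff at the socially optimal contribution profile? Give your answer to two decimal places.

Each contributed unit returns 6.800 to the group as a whole (0.7556 to each of 9 players), which exceeds 1, so the social optimum is full contribution: group total = 6.800 × 261 = 1774.80.

1774.80 dollars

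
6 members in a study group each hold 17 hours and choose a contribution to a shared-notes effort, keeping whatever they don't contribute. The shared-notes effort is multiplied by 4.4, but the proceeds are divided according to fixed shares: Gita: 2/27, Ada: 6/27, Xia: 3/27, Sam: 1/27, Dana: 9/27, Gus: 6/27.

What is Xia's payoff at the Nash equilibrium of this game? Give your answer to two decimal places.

25.31 hours

For player j, contributing a unit is worthwhile iff 4.4 × (j's share) ≥ 1, i.e. iff j's share is at least 0.2273.
Dana alone (share 9/27) is above the threshold, contributing 17; the remaining 5 contribute 0. Total contributed: 17.
Xia keeps 17 and receives 4.4 × 17 × 3/27 = 8.31 from the shared-notes effort, for a payoff of 25.31.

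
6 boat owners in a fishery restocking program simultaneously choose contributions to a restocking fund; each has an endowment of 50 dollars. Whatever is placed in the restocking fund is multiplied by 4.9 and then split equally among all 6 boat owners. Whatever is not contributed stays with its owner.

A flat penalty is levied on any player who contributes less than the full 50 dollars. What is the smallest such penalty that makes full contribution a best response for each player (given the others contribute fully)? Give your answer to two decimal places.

9.17 dollars

Given the others contribute fully, the best deviation is to contribute 0 (any partial contribution still incurs the fine and gives up units whose private return 0.8167 is below 1).
Deviating from 50 to 0 saves 50 dollars but forfeits the deviator's share of the drop in the restocking fund: 4.9/6 × 50 = 40.83.
So the deviation gain is 50 − 40.83 = 9.17, and the fine must be at least 9.17 dollars to wipe it out.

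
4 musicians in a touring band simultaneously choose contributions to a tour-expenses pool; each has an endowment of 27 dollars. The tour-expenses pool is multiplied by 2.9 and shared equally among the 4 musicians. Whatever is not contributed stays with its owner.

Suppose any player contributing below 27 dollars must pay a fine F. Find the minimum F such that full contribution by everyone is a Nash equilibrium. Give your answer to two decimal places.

7.43 dollars

Given the others contribute fully, the best deviation is to contribute 0 (any partial contribution still incurs the fine and gives up units whose private return 0.7250 is below 1).
Deviating from 27 to 0 saves 27 dollars but forfeits the deviator's share of the drop in the tour-expenses pool: 2.9/4 × 27 = 19.57.
So the deviation gain is 27 − 19.57 = 7.43, and the fine must be at least 7.43 dollars to wipe it out.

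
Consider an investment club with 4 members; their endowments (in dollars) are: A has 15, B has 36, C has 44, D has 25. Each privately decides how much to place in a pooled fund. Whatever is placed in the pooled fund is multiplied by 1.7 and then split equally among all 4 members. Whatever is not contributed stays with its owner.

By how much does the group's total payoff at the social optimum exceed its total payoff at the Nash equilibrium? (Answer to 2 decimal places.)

The private return per contributed unit is 1.7/4 = 0.4250 < 1 for every player regardless of endowment, so the Nash equilibrium is zero contribution and the group total is Σ E_j = 15 + 36 + 44 + 25 = 120.
Each contributed unit returns 1.700 to the group, so the social optimum is full contribution by everyone: group total = 1.700 × 120 = 204.00.
Efficiency loss = (1.700 − 1) × 120 = 84.00.

84.00 dollars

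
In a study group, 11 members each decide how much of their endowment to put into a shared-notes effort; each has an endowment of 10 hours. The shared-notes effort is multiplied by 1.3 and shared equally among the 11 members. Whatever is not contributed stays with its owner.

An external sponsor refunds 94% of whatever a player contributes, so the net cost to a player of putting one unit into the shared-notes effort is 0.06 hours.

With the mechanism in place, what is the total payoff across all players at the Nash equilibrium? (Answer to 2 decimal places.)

The effective private return per unit is now (1.3/11) / 0.06 = 1.9697 > 1, so every player's dominant strategy flips to full contribution.
At the Nash equilibrium everyone contributes 10. Group total payoff = 11 × (10 × 0.94 + 1.3 × 10) = 246.40.

246.40 hours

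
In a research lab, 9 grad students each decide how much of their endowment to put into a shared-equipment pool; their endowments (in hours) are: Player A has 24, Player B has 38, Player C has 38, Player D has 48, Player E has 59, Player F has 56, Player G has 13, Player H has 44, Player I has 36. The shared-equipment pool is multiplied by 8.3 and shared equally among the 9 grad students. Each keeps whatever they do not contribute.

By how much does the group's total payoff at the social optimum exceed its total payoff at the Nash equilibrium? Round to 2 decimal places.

The private return per contributed unit is 8.3/9 = 0.9222 < 1 for every player regardless of endowment, so the Nash equilibrium is zero contribution and the group total is Σ E_j = 24 + 38 + 38 + 48 + 59 + 56 + 13 + 44 + 36 = 356.
Each contributed unit returns 8.300 to the group, so the social optimum is full contribution by everyone: group total = 8.300 × 356 = 2954.80.
Efficiency loss = (8.300 − 1) × 356 = 2598.80.

2598.80 hours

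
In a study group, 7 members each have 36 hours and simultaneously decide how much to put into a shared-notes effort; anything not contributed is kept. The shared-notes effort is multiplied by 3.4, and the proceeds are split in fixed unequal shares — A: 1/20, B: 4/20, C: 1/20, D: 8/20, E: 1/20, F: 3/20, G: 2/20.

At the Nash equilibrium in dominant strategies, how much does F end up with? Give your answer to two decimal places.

54.36 hours

A player with share s gets back 3.4·s per unit contributed, so full contribution is dominant for anyone with s > 1/3.4 = 0.2941 and zero contribution is dominant for anyone below.
Only D (8/20) clears that bar, contributing 36; the remaining 6 contribute 0. Total contributed: 36.
F keeps 36 and receives 3.4 × 36 × 3/20 = 18.36 from the shared-notes effort, for a payoff of 54.36.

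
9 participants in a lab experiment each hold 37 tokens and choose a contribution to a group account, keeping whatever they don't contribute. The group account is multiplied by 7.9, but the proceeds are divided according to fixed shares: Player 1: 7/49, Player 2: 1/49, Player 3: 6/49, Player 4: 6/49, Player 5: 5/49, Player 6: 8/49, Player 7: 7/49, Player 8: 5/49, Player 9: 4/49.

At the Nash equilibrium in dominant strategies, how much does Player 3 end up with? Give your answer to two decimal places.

144.38 tokens

Each unit j contributes comes back to j as 7.9 × (j's share), so j prefers to contribute only if that share exceeds 1/7.9 = 0.1266; otherwise keeping the unit dominates.
The shares above 0.1266 belong to Player 1, Player 6 and Player 7, contributing 37 each; the remaining 6 contribute 0. Total contributed: 111.
Player 3 keeps 37 and receives 7.9 × 111 × 6/49 = 107.38 from the group account, for a payoff of 144.38.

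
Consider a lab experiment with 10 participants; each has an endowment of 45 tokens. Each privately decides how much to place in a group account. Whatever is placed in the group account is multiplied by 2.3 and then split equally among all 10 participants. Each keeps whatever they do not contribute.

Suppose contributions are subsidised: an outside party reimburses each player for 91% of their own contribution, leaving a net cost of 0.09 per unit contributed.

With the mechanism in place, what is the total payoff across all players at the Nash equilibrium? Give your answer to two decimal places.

The effective private return per unit is now (2.3/10) / 0.09 = 2.5556 > 1, so every player's dominant strategy flips to full contribution.
So the Nash equilibrium is full contribution by all 10; the group earns 10 × (45 × 0.91 + 2.3 × 45) = 1444.50.

1444.50 tokens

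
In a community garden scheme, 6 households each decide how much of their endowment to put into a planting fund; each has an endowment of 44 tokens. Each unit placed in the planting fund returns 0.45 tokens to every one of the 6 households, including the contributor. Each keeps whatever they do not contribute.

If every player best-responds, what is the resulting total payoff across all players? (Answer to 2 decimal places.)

The private return per contributed unit is 0.45 < 1, so contributing 0 is dominant for every player. At the Nash equilibrium everyone keeps their 44, and the group total is 6 × 44 = 264.

264.00 tokens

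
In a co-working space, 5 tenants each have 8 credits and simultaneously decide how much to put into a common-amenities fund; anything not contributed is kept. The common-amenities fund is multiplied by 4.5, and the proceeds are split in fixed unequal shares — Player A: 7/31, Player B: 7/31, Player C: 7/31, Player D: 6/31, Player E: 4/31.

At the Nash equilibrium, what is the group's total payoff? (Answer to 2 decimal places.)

124.00 credits

Each unit j contributes comes back to j as 4.5 × (j's share), so j prefers to contribute only if that share exceeds 1/4.5 = 0.2222; otherwise keeping the unit dominates.
The shares above 0.2222 belong to Player A, Player B and Player C, contributing 8 each; the remaining 2 contribute 0. Total contributed: 24.
The common-amenities fund pays out 4.5 × 24 = 108.00 in total (split across the unequal shares, but the aggregate is all that matters for the group sum).
The 2 free-riders keep 8 each, adding 16. Group total = 16 + 108.00 = 124.00.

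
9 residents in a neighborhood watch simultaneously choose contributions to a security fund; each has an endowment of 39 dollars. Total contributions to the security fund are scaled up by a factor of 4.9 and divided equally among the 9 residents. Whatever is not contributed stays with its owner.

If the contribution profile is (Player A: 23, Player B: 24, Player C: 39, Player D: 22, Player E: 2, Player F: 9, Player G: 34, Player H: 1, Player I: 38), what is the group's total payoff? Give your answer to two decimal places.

1099.80 dollars

Total contributed: 23 + 24 + 39 + 22 + 2 + 9 + 34 + 1 + 38 = 192; total kept: 9 × 39 − 192 = 159.
The security fund pays out 4.9 × 192 = 940.80 in aggregate.
Group total = 159 + 940.80 = 1099.80.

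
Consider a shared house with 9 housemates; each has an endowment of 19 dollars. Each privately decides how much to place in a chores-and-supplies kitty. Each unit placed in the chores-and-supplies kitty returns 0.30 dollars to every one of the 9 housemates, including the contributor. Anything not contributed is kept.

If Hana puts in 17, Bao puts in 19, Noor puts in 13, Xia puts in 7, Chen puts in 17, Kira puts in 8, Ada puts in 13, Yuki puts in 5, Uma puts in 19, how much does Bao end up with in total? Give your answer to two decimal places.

35.40 dollars

Total contributed: 17 + 19 + 13 + 7 + 17 + 8 + 13 + 5 + 19 = 118.
Each receives 0.30 × 118 = 35.40 from the chores-and-supplies kitty.
Bao keeps 19 − 19 = 0, so Bao's payoff is 0 + 35.40 = 35.40.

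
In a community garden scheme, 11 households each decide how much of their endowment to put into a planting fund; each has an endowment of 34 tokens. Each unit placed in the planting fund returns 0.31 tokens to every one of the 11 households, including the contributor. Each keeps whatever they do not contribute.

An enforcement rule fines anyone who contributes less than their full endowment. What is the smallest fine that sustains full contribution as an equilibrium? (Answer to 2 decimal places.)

23.46 tokens

Given the others contribute fully, the best deviation is to contribute 0 (any partial contribution still incurs the fine and gives up units whose private return 0.31 is below 1).
Deviating from 34 to 0 saves 34 tokens but forfeits the deviator's share of the drop in the planting fund: 0.31 × 34 = 10.54.
So the deviation gain is 34 − 10.54 = 23.46, and the fine must be at least 23.46 tokens to wipe it out.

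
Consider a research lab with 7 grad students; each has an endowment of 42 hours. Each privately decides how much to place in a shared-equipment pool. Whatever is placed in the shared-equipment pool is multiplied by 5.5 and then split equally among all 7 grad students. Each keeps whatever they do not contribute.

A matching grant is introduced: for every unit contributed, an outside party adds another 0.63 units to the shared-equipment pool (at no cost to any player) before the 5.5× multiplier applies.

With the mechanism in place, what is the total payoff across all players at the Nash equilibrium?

2635.71 hours

The effective private return per unit is now 5.5 × 1.63 / 7 = 1.2807 > 1, so every player's dominant strategy flips to full contribution.
So the Nash equilibrium is full contribution by all 7; the group earns 5.5 × 1.63 × 294 = 2635.71.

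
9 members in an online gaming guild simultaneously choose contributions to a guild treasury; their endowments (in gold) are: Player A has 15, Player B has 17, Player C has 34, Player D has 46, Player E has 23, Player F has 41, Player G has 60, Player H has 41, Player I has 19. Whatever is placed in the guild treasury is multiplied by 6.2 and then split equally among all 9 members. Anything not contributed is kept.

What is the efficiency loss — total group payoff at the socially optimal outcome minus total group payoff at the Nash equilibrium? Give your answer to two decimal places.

The private return per contributed unit is 6.2/9 = 0.6889 < 1 for every player regardless of endowment, so the Nash equilibrium is zero contribution and the group total is Σ E_j = 15 + 17 + 34 + 46 + 23 + 41 + 60 + 41 + 19 = 296.
Each contributed unit returns 6.200 to the group, so the social optimum is full contribution by everyone: group total = 6.200 × 296 = 1835.20.
Efficiency loss = (6.200 − 1) × 296 = 1539.20.

1539.20 gold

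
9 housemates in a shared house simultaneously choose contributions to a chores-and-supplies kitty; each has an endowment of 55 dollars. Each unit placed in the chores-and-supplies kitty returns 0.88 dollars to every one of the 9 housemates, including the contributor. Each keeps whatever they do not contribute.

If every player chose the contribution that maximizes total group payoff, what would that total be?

Each contributed unit returns 7.920 to the group as a whole (0.88 to each of 9 players), which exceeds 1, so the social optimum is full contribution: group total = 7.920 × 495 = 3920.40.

3920.40 dollars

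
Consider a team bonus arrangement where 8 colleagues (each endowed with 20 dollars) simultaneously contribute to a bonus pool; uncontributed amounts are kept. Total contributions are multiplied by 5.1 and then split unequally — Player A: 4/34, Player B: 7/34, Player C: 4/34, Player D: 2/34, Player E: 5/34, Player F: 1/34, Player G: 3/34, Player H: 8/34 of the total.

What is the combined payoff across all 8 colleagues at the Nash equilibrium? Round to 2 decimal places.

324.00 dollars

For player j, contributing a unit is worthwhile iff 5.1 × (j's share) ≥ 1, i.e. iff j's share is at least 0.1961.
Player B and Player H are above the threshold, contributing 20 each; the remaining 6 contribute 0. Total contributed: 40.
The bonus pool pays out 5.1 × 40 = 204.00 in total (split across the unequal shares, but the aggregate is all that matters for the group sum).
The 6 free-riders keep 20 each, adding 120. Group total = 120 + 204.00 = 324.00.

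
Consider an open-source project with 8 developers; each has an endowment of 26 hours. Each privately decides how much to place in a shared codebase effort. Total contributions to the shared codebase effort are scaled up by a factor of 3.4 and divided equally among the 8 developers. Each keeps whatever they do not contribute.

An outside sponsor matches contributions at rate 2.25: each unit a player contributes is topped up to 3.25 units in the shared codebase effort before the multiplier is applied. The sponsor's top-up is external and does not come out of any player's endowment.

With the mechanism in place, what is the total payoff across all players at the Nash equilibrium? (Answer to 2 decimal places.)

Under the mechanism each unit contributed yields 3.4 × 3.25 / 8 = 1.3813 back to its contributor per unit of net cost, which exceeds 1, making full contribution the dominant choice for everyone.
At the Nash equilibrium everyone contributes 26. Group total payoff = 3.4 × 3.25 × 208 = 2298.40.

2298.40 hours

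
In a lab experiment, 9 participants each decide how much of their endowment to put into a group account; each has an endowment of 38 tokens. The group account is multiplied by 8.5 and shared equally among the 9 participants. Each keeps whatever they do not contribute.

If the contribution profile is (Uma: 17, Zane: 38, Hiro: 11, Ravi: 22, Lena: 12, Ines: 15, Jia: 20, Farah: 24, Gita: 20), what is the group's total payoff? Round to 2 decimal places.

Total contributed: 17 + 38 + 11 + 22 + 12 + 15 + 20 + 24 + 20 = 179; total kept: 9 × 38 − 179 = 163.
The group account pays out 8.5 × 179 = 1521.50 in aggregate.
Group total = 163 + 1521.50 = 1684.50.

1684.50 tokens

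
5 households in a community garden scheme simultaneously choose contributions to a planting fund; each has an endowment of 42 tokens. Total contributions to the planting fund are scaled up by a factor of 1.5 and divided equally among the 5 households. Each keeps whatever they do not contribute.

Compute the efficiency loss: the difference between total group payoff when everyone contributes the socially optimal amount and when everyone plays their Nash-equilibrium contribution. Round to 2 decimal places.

Each contributed unit returns 1.5/5 = 0.3000 to its contributor — below 1 — so contributing 0 is dominant for every player. At the Nash equilibrium everyone keeps their 42, and the group total is 5 × 42 = 210.
Each contributed unit returns 1.500 to the group as a whole (0.3000 to each of 5 players), which exceeds 1, so the social optimum is full contribution: group total = 1.500 × 210 = 315.00.
Efficiency loss = 315.00 − 210 = 105.00.

105.00 tokens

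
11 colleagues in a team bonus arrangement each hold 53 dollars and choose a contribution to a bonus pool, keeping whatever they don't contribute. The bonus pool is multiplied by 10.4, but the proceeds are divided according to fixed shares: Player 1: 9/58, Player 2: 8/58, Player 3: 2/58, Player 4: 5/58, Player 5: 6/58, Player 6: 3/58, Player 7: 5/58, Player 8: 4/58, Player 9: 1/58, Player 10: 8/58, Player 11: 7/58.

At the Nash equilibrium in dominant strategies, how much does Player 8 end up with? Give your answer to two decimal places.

243.07 dollars

Player j's private return per contributed unit is 10.4 × (j's share). Contributing is weakly dominant for j when that share is at least 1/10.4 = 0.0962, and contributing 0 is dominant otherwise.
Player 1, Player 2, Player 5, Player 10 and Player 11 are above the threshold, contributing 53 each; the remaining 6 contribute 0. Total contributed: 265.
Player 8 keeps 53 and receives 10.4 × 265 × 4/58 = 190.07 from the bonus pool, for a payoff of 243.07.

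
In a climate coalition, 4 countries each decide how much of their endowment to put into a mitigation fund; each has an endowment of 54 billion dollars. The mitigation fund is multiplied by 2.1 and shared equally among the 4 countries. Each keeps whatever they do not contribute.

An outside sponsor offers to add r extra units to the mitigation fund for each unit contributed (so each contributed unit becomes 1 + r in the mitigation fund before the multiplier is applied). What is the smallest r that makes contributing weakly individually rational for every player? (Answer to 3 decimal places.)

0.905

With matching at rate r, one contributed unit becomes (1 + r) in the mitigation fund and returns 2.1 × (1 + r) / 4 to the contributor.
Setting this equal to 1: 1 + r = 4/2.1 = 1.9048.
So the minimum matching rate is r = 1.9048 − 1 = 0.905.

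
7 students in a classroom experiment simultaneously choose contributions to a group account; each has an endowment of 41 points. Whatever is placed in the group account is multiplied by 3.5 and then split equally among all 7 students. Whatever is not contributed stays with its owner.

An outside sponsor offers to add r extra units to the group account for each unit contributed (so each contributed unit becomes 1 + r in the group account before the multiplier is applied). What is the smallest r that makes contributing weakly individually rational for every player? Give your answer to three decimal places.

1.000

With matching at rate r, one contributed unit becomes (1 + r) in the group account and returns 3.5 × (1 + r) / 7 to the contributor.
Setting this equal to 1: 1 + r = 7/3.5 = 2.0000.
So the minimum matching rate is r = 2.0000 − 1 = 1.000.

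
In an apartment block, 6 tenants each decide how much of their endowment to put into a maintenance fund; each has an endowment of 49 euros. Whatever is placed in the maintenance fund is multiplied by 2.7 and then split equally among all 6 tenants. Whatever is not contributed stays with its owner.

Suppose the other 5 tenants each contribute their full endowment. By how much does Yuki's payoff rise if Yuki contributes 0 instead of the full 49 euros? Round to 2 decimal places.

26.95 euros

Switching from a contribution of 49 to 0 lets Yuki keep an extra 49 euros, but lowers the maintenance fund by 49, which costs Yuki their own share of that drop: 2.7/6 × 49 = 22.05.
Net gain = 49 − 22.05 = 26.95. The private return per contributed unit (0.4500) is below 1, so free-riding is indeed the best response regardless of what the others do.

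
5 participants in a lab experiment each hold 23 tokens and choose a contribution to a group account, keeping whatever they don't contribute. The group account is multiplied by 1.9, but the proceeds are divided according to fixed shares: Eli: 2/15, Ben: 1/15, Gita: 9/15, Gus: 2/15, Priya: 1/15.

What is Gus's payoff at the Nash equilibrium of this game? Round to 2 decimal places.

28.83 tokens

For player j, contributing a unit is worthwhile iff 1.9 × (j's share) ≥ 1, i.e. iff j's share is at least 0.5263.
The only share above 0.5263 is Gita's 9/15, contributing 23; the remaining 4 contribute 0. Total contributed: 23.
Gus keeps 23 and receives 1.9 × 23 × 2/15 = 5.83 from the group account, for a payoff of 28.83.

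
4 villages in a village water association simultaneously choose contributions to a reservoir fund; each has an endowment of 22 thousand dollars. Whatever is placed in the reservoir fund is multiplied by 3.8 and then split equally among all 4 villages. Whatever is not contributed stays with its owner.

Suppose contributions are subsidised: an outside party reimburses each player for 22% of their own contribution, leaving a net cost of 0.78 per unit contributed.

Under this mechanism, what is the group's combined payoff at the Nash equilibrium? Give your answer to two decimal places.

With the mechanism, a contributed unit returns (3.8/4) / 0.78 = 1.2179 per unit of net cost to the contributor — now above 1 — so contributing fully is weakly dominant for every player.
So the Nash equilibrium is full contribution by all 4; the group earns 4 × (22 × 0.22 + 3.8 × 22) = 353.76.

353.76 thousand dollars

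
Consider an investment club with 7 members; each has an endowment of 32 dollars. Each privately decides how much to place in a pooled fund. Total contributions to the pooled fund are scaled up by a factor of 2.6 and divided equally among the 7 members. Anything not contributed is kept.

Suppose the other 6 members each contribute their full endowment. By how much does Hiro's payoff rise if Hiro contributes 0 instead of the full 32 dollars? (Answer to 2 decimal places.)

Switching from a contribution of 32 to 0 lets Hiro keep an extra 32 dollars, but lowers the pooled fund by 32, which costs Hiro their own share of that drop: 2.6/7 × 32 = 11.89.
Net gain = 32 − 11.89 = 20.11. The private return per contributed unit (0.3714) is below 1, so free-riding is indeed the best response regardless of what the others do.

20.11 dollars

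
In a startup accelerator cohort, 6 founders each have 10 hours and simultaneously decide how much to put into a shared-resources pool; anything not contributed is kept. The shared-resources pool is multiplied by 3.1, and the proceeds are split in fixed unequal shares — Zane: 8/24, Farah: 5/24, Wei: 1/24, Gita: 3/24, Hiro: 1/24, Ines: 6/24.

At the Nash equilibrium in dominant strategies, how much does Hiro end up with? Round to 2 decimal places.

Player j's private return per contributed unit is 3.1 × (j's share). Contributing is weakly dominant for j when that share is at least 1/3.1 = 0.3226, and contributing 0 is dominant otherwise.
The only share above 0.3226 is Zane's 8/24, contributing 10; the remaining 5 contribute 0. Total contributed: 10.
Hiro keeps 10 and receives 3.1 × 10 × 1/24 = 1.29 from the shared-resources pool, for a payoff of 11.29.

11.29 hours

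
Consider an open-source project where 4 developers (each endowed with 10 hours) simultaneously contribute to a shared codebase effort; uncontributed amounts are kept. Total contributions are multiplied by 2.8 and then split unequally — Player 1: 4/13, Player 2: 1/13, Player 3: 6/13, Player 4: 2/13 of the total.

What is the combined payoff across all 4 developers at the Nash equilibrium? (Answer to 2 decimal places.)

58.00 hours

A player with share s gets back 2.8·s per unit contributed, so full contribution is dominant for anyone with s > 1/2.8 = 0.3571 and zero contribution is dominant for anyone below.
Player 3 alone (share 6/13) is above the threshold, contributing 10; the remaining 3 contribute 0. Total contributed: 10.
The shared codebase effort pays out 2.8 × 10 = 28.00 in total (split across the unequal shares, but the aggregate is all that matters for the group sum).
The 3 free-riders keep 10 each, adding 30. Group total = 30 + 28.00 = 58.00.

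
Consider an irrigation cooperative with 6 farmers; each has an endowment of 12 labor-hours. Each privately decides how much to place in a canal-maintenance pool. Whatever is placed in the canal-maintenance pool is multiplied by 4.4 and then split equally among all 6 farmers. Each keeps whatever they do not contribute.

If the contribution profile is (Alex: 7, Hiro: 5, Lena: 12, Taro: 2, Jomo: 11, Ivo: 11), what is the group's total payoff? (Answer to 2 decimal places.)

235.20 labor-hours

Total contributed: 7 + 5 + 12 + 2 + 11 + 11 = 48; total kept: 6 × 12 − 48 = 24.
The canal-maintenance pool pays out 4.4 × 48 = 211.20 in aggregate.
Group total = 24 + 211.20 = 235.20.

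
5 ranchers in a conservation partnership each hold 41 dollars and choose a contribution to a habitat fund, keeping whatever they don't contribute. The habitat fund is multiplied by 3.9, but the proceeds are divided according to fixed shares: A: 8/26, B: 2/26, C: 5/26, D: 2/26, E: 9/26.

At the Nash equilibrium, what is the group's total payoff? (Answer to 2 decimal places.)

442.80 dollars

For player j, contributing a unit is worthwhile iff 3.9 × (j's share) ≥ 1, i.e. iff j's share is at least 0.2564.
The shares above 0.2564 belong to A and E, contributing 41 each; the remaining 3 contribute 0. Total contributed: 82.
The habitat fund pays out 3.9 × 82 = 319.80 in total (split across the unequal shares, but the aggregate is all that matters for the group sum).
The 3 free-riders keep 41 each, adding 123. Group total = 123 + 319.80 = 442.80.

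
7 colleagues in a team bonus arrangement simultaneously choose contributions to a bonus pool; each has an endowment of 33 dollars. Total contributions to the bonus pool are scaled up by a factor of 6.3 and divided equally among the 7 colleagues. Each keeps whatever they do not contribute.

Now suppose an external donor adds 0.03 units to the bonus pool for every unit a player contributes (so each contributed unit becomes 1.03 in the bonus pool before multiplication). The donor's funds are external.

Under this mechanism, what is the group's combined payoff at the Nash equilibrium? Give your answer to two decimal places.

Even with the mechanism, each unit contributed returns only 6.3 × 1.03 / 7 = 0.9270 per unit of net cost, so contributing nothing is still dominant.
Everyone keeps their endowment and the group total is 7 × 33 = 231.

231.00 dollars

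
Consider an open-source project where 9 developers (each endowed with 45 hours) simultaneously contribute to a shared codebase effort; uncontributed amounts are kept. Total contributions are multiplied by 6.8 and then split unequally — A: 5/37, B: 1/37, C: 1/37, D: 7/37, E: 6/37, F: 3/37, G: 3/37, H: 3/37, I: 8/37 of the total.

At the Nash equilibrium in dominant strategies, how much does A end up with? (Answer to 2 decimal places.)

169.05 hours

Player j's private return per contributed unit is 6.8 × (j's share). Contributing is weakly dominant for j when that share is at least 1/6.8 = 0.1471, and contributing 0 is dominant otherwise.
D, E and I are above the threshold, contributing 45 each; the remaining 6 contribute 0. Total contributed: 135.
A keeps 45 and receives 6.8 × 135 × 5/37 = 124.05 from the shared codebase effort, for a payoff of 169.05.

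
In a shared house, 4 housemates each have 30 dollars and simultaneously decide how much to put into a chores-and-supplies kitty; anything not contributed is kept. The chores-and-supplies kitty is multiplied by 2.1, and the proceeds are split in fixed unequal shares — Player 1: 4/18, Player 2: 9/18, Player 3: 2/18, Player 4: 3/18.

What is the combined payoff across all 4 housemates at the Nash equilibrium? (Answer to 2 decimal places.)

A player with share s gets back 2.1·s per unit contributed, so full contribution is dominant for anyone with s > 1/2.1 = 0.4762 and zero contribution is dominant for anyone below.
Player 2 alone (share 9/18) is above the threshold, contributing 30; the remaining 3 contribute 0. Total contributed: 30.
The chores-and-supplies kitty pays out 2.1 × 30 = 63.00 in total (split across the unequal shares, but the aggregate is all that matters for the group sum).
The 3 free-riders keep 30 each, adding 90. Group total = 90 + 63.00 = 153.00.

153.00 dollars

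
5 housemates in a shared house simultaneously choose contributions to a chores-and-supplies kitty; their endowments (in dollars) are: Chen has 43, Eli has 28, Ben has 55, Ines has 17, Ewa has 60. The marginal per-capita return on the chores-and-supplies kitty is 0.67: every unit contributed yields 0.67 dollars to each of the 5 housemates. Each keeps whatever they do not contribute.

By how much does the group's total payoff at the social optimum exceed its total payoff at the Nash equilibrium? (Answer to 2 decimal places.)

477.05 dollars

The private return per contributed unit is 0.67 < 1 for everyone, so the Nash equilibrium is zero contribution and the group total is Σ E_j = 43 + 28 + 55 + 17 + 60 = 203.
Each contributed unit returns 3.350 to the group, so the social optimum is full contribution by everyone: group total = 3.350 × 203 = 680.05.
Efficiency loss = (3.350 − 1) × 203 = 477.05.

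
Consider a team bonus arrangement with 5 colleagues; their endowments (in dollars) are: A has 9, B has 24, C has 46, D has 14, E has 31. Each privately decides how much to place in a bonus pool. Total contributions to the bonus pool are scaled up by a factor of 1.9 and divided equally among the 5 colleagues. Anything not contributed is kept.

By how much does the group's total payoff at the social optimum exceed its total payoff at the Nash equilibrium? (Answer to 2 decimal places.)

111.60 dollars

The private return per contributed unit is 1.9/5 = 0.3800 < 1 for every player regardless of endowment, so the Nash equilibrium is zero contribution and the group total is Σ E_j = 9 + 24 + 46 + 14 + 31 = 124.
Each contributed unit returns 1.900 to the group, so the social optimum is full contribution by everyone: group total = 1.900 × 124 = 235.60.
Efficiency loss = (1.900 − 1) × 124 = 111.60.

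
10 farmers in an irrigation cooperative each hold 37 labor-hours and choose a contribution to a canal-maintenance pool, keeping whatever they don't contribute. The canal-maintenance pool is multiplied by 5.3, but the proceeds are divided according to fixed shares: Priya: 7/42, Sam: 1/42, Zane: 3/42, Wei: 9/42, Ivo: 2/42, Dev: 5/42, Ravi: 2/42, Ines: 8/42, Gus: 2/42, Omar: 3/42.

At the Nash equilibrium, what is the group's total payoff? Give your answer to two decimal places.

688.20 labor-hours

For player j, contributing a unit is worthwhile iff 5.3 × (j's share) ≥ 1, i.e. iff j's share is at least 0.1887.
Wei and Ines are above the threshold, contributing 37 each; the remaining 8 contribute 0. Total contributed: 74.
The canal-maintenance pool pays out 5.3 × 74 = 392.20 in total (split across the unequal shares, but the aggregate is all that matters for the group sum).
The 8 free-riders keep 37 each, adding 296. Group total = 296 + 392.20 = 688.20.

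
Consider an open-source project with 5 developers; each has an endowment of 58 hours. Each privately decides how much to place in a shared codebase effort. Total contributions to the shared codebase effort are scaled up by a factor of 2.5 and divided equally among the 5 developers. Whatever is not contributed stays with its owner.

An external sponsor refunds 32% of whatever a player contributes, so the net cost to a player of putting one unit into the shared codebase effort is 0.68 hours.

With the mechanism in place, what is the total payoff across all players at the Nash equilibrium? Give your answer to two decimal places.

290.00 hours

With the mechanism, a contributed unit returns (2.5/5) / 0.68 = 0.7353 per unit of net cost — still below 1 — so contributing 0 remains dominant for every player.
Everyone keeps their endowment and the group total is 5 × 58 = 290.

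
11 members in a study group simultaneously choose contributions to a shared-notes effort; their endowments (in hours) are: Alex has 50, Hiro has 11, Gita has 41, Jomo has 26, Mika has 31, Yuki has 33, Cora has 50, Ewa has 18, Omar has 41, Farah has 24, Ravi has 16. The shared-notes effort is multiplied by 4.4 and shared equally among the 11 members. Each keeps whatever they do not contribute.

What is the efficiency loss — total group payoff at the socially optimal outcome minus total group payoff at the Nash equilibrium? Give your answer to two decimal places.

1159.40 hours

The private return per contributed unit is 4.4/11 = 0.4000 < 1 for every player regardless of endowment, so the Nash equilibrium is zero contribution and the group total is Σ E_j = 50 + 11 + 41 + 26 + 31 + 33 + 50 + 18 + 41 + 24 + 16 = 341.
Each contributed unit returns 4.400 to the group, so the social optimum is full contribution by everyone: group total = 4.400 × 341 = 1500.40.
Efficiency loss = (4.400 − 1) × 341 = 1159.40.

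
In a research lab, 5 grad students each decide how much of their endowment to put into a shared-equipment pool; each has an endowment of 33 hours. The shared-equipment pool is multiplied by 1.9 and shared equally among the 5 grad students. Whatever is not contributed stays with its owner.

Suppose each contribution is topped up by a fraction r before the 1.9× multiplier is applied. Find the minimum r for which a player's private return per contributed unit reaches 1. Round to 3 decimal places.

1.632

With matching at rate r, one contributed unit becomes (1 + r) in the shared-equipment pool and returns 1.9 × (1 + r) / 5 to the contributor.
Setting this equal to 1: 1 + r = 5/1.9 = 2.6316.
So the minimum matching rate is r = 2.6316 − 1 = 1.632.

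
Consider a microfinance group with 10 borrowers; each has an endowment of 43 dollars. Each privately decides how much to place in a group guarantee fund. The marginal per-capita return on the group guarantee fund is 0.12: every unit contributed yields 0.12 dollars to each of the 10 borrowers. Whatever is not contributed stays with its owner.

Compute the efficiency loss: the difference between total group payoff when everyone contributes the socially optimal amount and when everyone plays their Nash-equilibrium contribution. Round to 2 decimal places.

The private return per contributed unit is 0.12 < 1, so contributing 0 is dominant for every player. At the Nash equilibrium everyone keeps their 43, and the group total is 10 × 43 = 430.
Each contributed unit returns 1.200 to the group as a whole (0.12 to each of 10 players), which exceeds 1, so the social optimum is full contribution: group total = 1.200 × 430 = 516.00.
Efficiency loss = 516.00 − 430 = 86.00.

86.00 dollars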